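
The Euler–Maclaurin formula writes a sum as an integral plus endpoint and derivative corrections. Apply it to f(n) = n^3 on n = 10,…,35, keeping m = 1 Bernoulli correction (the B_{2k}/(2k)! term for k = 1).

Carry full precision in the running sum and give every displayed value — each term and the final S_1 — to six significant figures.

Integral: ∫_10^35 x^3 dx = 372656.
Endpoint term: (f(10) + f(35))/2 = (1000.00 + 42875.0)/2 = 21937.5.
Running total after boundary: 394594.
Correction k=1: B_{2}/2! · (f^{(1)}(35) − f^{(1)}(10)) = 1/12 · (3675.00 − 300.000) = 281.250.

S_1 ≈ 394875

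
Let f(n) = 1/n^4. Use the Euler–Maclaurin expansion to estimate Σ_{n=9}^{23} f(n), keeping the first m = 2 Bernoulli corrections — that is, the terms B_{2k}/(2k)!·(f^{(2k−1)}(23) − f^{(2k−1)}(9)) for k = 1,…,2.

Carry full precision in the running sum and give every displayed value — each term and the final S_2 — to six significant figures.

∫_9^23 1/x^4 dx evaluates to 0.000429851.
Boundary: ½(f(9) + f(23)) = ½(0.000152416 + 3.57346e-06) = 7.79946e-05.
So far: 0.000507845.
Order-1 term: 1/12 · (-6.21471e-07 − (-6.77404e-05)) = 5.59324e-06.
After k=1: 0.000513439.
Order-2 term: −1/720 · (-3.52441e-08 − (-2.50890e-05)) = -3.47969e-08.

S_2 ≈ 0.000513404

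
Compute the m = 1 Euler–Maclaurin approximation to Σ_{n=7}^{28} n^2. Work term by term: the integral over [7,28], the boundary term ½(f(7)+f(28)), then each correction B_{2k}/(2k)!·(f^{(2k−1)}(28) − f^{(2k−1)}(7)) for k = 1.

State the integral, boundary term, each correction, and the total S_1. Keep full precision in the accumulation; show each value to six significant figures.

Integral: ∫_7^28 x^2 dx = 7203.00.
Endpoint term: (f(7) + f(28))/2 = (49.0000 + 784.000)/2 = 416.500.
So far: 7619.50.
Correction k=1: B_{2}/2! · (f^{(1)}(28) − f^{(1)}(7)) = 1/12 · (56.0000 − 14.0000) = 3.50000.

S_1 ≈ 7623.00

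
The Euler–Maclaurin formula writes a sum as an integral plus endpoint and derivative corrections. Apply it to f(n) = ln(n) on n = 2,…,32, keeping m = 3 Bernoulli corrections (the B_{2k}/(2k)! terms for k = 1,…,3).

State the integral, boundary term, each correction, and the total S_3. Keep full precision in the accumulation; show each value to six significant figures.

S_3 ≈ 81.5580

∫_2^32 ln(x) dx evaluates to 79.5173.
Endpoint term: (f(2) + f(32))/2 = (0.693147 + 3.46574)/2 = 2.07944.
Running total after boundary: 81.5967.
Correction k=1: B_{2}/2! · (f^{(1)}(32) − f^{(1)}(2)) = 1/12 · (0.0312500 − 0.500000) = -0.0390625.
After k=1: 81.5576.
Correction k=2: B_{4}/4! · (f^{(3)}(32) − f^{(3)}(2)) = −1/720 · (6.10352e-05 − 0.250000) = 0.000347137.
After k=2: 81.5580.
Correction k=3: B_{6}/6! · (f^{(5)}(32) − f^{(5)}(2)) = 1/30240 · (7.15256e-07 − 0.750000) = -2.48016e-05.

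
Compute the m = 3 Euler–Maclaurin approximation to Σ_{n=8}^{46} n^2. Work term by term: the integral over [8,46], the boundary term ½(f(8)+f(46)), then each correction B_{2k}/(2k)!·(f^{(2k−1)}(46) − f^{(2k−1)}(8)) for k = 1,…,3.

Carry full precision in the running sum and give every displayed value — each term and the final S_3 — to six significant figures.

S_3 ≈ 33371.0

The integral term ∫_8^46 x^2 dx = 32274.7.
Boundary: ½(f(8) + f(46)) = ½(64.0000 + 2116.00) = 1090.00.
Running total after boundary: 33364.7.
Correction k=1: B_{2}/2! · (f^{(1)}(46) − f^{(1)}(8)) = 1/12 · (92.0000 − 16.0000) = 6.33333.
Partial sum through k=1: 33371.0.
Correction k=2: B_{4}/4! · (f^{(3)}(46) − f^{(3)}(8)) = −1/720 · (0.00000 − 0.00000) = 0.00000.
Partial sum through k=2: 33371.0.
Correction k=3: B_{6}/6! · (f^{(5)}(46) − f^{(5)}(8)) = 1/30240 · (0.00000 − 0.00000) = 0.00000.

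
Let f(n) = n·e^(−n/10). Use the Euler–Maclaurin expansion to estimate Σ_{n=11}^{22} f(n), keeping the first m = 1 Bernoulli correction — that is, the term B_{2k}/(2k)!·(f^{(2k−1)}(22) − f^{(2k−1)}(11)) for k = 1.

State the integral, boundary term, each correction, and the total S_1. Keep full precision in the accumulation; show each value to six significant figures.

∫_11^22 x·e^(−x/10) dx evaluates to 34.4459.
Boundary: ½(f(11) + f(22)) = ½(3.66158 + 2.43767) = 3.04963.
Integral + boundary = 37.4955.
Order-1 term: 1/12 · (-0.132964 − (-0.0332871)) = -0.00830639.

S_1 ≈ 37.4872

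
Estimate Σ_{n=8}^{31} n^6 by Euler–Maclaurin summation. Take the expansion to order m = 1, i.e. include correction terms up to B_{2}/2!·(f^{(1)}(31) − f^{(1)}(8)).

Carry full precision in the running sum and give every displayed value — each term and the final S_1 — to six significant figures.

S_1 ≈ 4.38825e+09

∫_8^31 x^6 dx evaluates to 3.93007e+09.
½[f(8) + f(31)] = ½[262144 + 8.87504e+08] = 4.43883e+08.
So far: 4.37396e+09.
k=1: B_{2}/(2)! × [f^{(1)}(31) − f^{(1)}(8)] = 1/12 × (1.71775e+08 − 196608) = 1.42982e+07.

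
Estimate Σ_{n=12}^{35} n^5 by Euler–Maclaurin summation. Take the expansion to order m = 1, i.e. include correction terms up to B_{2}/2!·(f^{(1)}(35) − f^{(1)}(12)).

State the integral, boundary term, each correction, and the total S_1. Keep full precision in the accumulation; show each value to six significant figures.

∫_12^35 x^5 dx evaluates to 3.05880e+08.
Boundary: ½(f(12) + f(35)) = ½(248832 + 5.25219e+07) = 2.63854e+07.
Integral + boundary = 3.32265e+08.
Correction k=1: B_{2}/2! · (f^{(1)}(35) − f^{(1)}(12)) = 1/12 · (7.50312e+06 − 103680) = 616620.

S_1 ≈ 3.32882e+08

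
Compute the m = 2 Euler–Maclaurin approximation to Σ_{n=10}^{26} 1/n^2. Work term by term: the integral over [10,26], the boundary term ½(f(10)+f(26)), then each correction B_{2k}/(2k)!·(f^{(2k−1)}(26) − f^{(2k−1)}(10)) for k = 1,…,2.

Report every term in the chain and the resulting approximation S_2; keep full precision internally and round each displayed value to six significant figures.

S_2 ≈ 0.0674350

The integral term ∫_10^26 1/x^2 dx = 0.0615385.
Boundary: ½(f(10) + f(26)) = ½(0.0100000 + 0.00147929) = 0.00573964.
Integral + boundary = 0.0672781.
k=1: B_{2}/(2)! × [f^{(1)}(26) − f^{(1)}(10)] = 1/12 × (-0.000113792 − (-0.00200000)) = 0.000157184.
Partial sum through k=1: 0.0674353.
k=2: B_{4}/(4)! × [f^{(3)}(26) − f^{(3)}(10)] = −1/720 × (-2.01997e-06 − (-0.000240000)) = -3.30528e-07.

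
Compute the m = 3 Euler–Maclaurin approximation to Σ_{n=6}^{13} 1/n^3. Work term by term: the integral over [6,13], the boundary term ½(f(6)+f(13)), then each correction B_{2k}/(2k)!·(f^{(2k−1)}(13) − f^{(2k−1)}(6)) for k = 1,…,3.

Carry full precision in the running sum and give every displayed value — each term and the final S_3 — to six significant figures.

∫_6^13 1/x^3 dx evaluates to 0.0109303.
½[f(6) + f(13)] = ½[0.00462963 + 0.000455166] = 0.00254240.
Running total after boundary: 0.0134727.
Order-1 term: 1/12 · (-0.000105038 − (-0.00231481)) = 0.000184148.
Running total after k=1: 0.0136569.
Order-2 term: −1/720 · (-1.24306e-05 − (-0.00128601)) = -1.76886e-06.
Running total after k=2: 0.0136551.
Order-3 term: 1/30240 · (-3.08925e-06 − (-0.00150034)) = 4.95124e-08.

S_3 ≈ 0.0136551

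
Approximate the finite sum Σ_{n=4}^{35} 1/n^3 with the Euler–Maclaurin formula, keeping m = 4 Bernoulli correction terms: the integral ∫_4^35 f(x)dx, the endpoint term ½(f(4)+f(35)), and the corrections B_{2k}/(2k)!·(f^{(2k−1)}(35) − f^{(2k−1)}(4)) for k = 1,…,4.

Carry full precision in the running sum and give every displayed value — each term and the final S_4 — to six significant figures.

S_4 ≈ 0.0396232

The integral term ∫_4^35 1/x^3 dx = 0.0308418.
Boundary: ½(f(4) + f(35)) = ½(0.0156250 + 2.33236e-05) = 0.00782416.
Running total after boundary: 0.0386660.
Correction k=1: B_{2}/2! · (f^{(1)}(35) − f^{(1)}(4)) = 1/12 · (-1.99917e-06 − (-0.0117188)) = 0.000976396.
Running total after k=1: 0.0396424.
Correction k=2: B_{4}/4! · (f^{(3)}(35) − f^{(3)}(4)) = −1/720 · (-3.26395e-08 − (-0.0146484)) = -2.03450e-05.
Running total after k=2: 0.0396220.
Correction k=3: B_{6}/6! · (f^{(5)}(35) − f^{(5)}(4)) = 1/30240 · (-1.11907e-09 − (-0.0384521)) = 1.27157e-06.
Running total after k=3: 0.0396233.
Correction k=4: B_{8}/8! · (f^{(7)}(35) − f^{(7)}(4)) = −1/1209600 · (-6.57737e-11 − (-0.173035)) = -1.43051e-07.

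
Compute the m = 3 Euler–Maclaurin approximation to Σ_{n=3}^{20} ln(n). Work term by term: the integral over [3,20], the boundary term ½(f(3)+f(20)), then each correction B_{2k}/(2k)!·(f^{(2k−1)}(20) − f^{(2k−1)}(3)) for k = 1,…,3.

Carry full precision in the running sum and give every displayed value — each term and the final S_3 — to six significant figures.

S_3 ≈ 41.6425

The integral term ∫_3^20 ln(x) dx = 39.6188.
Endpoint term: (f(3) + f(20))/2 = (1.09861 + 2.99573)/2 = 2.04717.
Integral + boundary = 41.6660.
Order-1 term: 1/12 · (0.0500000 − 0.333333) = -0.0236111.
Partial sum through k=1: 41.6424.
Order-2 term: −1/720 · (0.000250000 − 0.0740741) = 0.000102533.
Partial sum through k=2: 41.6425.
Order-3 term: 1/30240 · (7.50000e-06 − 0.0987654) = -3.26580e-06.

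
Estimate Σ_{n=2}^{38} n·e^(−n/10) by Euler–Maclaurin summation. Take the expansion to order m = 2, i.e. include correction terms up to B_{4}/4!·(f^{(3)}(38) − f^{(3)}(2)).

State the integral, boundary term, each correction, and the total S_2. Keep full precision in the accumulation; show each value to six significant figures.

∫_2^38 x·e^(−x/10) dx evaluates to 87.5097.
Endpoint term: (f(2) + f(38))/2 = (1.63746 + 0.850089)/2 = 1.24378.
So far: 88.7535.
k=1: B_{2}/(2)! × [f^{(1)}(38) − f^{(1)}(2)] = 1/12 × (-0.0626382 − 0.654985) = -0.0598019.
Running total after k=1: 88.6937.
k=2: B_{4}/(4)! × [f^{(3)}(38) − f^{(3)}(2)] = −1/720 × (-0.000178966 − 0.0229245) = 3.20881e-05.

S_2 ≈ 88.6937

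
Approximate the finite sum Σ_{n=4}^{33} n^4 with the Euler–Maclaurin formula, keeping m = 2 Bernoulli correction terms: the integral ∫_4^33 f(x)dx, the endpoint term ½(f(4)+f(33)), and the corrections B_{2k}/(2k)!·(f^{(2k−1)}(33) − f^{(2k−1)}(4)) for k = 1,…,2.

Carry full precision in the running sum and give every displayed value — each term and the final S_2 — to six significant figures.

Integral: ∫_4^33 x^4 dx = 7.82687e+06.
Boundary: ½(f(4) + f(33)) = ½(256.000 + 1.18592e+06) = 593088.
Running total after boundary: 8.41996e+06.
Correction k=1: B_{2}/2! · (f^{(1)}(33) − f^{(1)}(4)) = 1/12 · (143748 − 256.000) = 11957.7.
Running total after k=1: 8.43192e+06.
Correction k=2: B_{4}/4! · (f^{(3)}(33) − f^{(3)}(4)) = −1/720 · (792.000 − 96.0000) = -0.966667.

S_2 ≈ 8.43192e+06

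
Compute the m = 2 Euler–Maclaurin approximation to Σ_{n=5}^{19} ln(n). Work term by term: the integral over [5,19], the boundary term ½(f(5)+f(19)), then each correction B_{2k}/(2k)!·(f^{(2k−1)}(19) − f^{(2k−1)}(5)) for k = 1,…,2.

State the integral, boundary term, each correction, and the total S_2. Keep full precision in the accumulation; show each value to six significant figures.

The integral term ∫_5^19 ln(x) dx = 33.8972.
Endpoint term: (f(5) + f(19))/2 = (1.60944 + 2.94444)/2 = 2.27694.
Integral + boundary = 36.1741.
k=1: B_{2}/(2)! × [f^{(1)}(19) − f^{(1)}(5)] = 1/12 × (0.0526316 − 0.200000) = -0.0122807.
After k=1: 36.1618.
k=2: B_{4}/(4)! × [f^{(3)}(19) − f^{(3)}(5)] = −1/720 × (0.000291588 − 0.0160000) = 2.18172e-05.

S_2 ≈ 36.1618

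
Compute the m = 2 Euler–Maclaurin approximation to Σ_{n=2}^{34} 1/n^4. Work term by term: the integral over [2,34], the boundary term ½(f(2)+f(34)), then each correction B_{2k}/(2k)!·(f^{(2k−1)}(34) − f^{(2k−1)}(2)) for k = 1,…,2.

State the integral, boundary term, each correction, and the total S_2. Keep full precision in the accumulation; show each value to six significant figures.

Integral: ∫_2^34 1/x^4 dx = 0.0416582.
Endpoint term: (f(2) + f(34))/2 = (0.0625000 + 7.48315e-07)/2 = 0.0312504.
Integral + boundary = 0.0729086.
k=1: B_{2}/(2)! × [f^{(1)}(34) − f^{(1)}(2)] = 1/12 × (-8.80370e-08 − (-0.125000)) = 0.0104167.
After k=1: 0.0833252.
k=2: B_{4}/(4)! × [f^{(3)}(34) − f^{(3)}(2)] = −1/720 × (-2.28470e-09 − (-0.937500)) = -0.00130208.

S_2 ≈ 0.0820231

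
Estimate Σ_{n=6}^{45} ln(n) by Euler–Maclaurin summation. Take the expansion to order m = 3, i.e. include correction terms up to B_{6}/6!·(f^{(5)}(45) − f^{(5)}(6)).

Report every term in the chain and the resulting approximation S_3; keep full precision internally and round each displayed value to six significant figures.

Integral: ∫_6^45 ln(x) dx = 121.549.
Endpoint term: (f(6) + f(45))/2 = (1.79176 + 3.80666)/2 = 2.79921.
Running total after boundary: 124.348.
Order-1 term: 1/12 · (0.0222222 − 0.166667) = -0.0120370.
After k=1: 124.336.
Order-2 term: −1/720 · (2.19479e-05 − 0.00925926) = 1.28296e-05.
After k=2: 124.336.
Order-3 term: 1/30240 · (1.30061e-07 − 0.00308642) = -1.02060e-07.

S_3 ≈ 124.336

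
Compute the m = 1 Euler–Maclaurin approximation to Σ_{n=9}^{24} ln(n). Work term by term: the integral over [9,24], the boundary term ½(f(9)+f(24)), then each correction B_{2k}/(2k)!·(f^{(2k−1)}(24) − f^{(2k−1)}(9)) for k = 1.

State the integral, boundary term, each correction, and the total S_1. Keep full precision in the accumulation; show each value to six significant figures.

∫_9^24 ln(x) dx evaluates to 41.4983.
Endpoint term: (f(9) + f(24))/2 = (2.19722 + 3.17805)/2 = 2.68764.
Running total after boundary: 44.1859.
Correction k=1: B_{2}/2! · (f^{(1)}(24) − f^{(1)}(9)) = 1/12 · (0.0416667 − 0.111111) = -0.00578704.

S_1 ≈ 44.1801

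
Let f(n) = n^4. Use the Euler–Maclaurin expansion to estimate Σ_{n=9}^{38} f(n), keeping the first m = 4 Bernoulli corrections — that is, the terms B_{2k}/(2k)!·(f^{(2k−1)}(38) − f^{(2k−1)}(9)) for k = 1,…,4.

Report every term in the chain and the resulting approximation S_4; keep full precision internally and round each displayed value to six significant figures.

∫_9^38 x^4 dx evaluates to 1.58352e+07.
½[f(9) + f(38)] = ½[6561.00 + 2.08514e+06] = 1.04585e+06.
Running total after boundary: 1.68811e+07.
Order-1 term: 1/12 · (219488 − 2916.00) = 18047.7.
Running total after k=1: 1.68991e+07.
Order-2 term: −1/720 · (912.000 − 216.000) = -0.966667.
Running total after k=2: 1.68991e+07.
Order-3 term: 1/30240 · (0.00000 − 0.00000) = 0.00000.
Running total after k=3: 1.68991e+07.
Order-4 term: −1/1209600 · (0.00000 − 0.00000) = 0.00000.

S_4 ≈ 1.68991e+07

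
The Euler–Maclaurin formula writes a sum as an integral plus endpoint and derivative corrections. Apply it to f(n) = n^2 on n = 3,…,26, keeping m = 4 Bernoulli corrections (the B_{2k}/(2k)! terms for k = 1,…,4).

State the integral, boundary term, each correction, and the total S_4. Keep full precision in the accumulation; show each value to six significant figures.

Integral: ∫_3^26 x^2 dx = 5849.67.
½[f(3) + f(26)] = ½[9.00000 + 676.000] = 342.500.
So far: 6192.17.
Correction k=1: B_{2}/2! · (f^{(1)}(26) − f^{(1)}(3)) = 1/12 · (52.0000 − 6.00000) = 3.83333.
Partial sum through k=1: 6196.00.
Correction k=2: B_{4}/4! · (f^{(3)}(26) − f^{(3)}(3)) = −1/720 · (0.00000 − 0.00000) = 0.00000.
Partial sum through k=2: 6196.00.
Correction k=3: B_{6}/6! · (f^{(5)}(26) − f^{(5)}(3)) = 1/30240 · (0.00000 − 0.00000) = 0.00000.
Partial sum through k=3: 6196.00.
Correction k=4: B_{8}/8! · (f^{(7)}(26) − f^{(7)}(3)) = −1/1209600 · (0.00000 − 0.00000) = 0.00000.

S_4 ≈ 6196.00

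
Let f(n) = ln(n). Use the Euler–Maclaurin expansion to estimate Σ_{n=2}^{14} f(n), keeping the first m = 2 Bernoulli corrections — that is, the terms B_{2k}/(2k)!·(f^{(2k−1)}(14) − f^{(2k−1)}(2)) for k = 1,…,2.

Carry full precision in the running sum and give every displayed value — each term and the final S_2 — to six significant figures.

∫_2^14 ln(x) dx evaluates to 23.5605.
½[f(2) + f(14)] = ½[0.693147 + 2.63906] = 1.66610.
Running total after boundary: 25.2266.
Correction k=1: B_{2}/2! · (f^{(1)}(14) − f^{(1)}(2)) = 1/12 · (0.0714286 − 0.500000) = -0.0357143.
Partial sum through k=1: 25.1909.
Correction k=2: B_{4}/4! · (f^{(3)}(14) − f^{(3)}(2)) = −1/720 · (0.000728863 − 0.250000) = 0.000346210.

S_2 ≈ 25.1912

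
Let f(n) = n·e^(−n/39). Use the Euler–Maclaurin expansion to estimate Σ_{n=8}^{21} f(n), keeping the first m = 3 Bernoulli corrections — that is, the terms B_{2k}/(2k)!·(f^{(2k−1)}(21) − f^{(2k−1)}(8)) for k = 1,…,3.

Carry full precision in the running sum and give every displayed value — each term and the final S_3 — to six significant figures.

S_3 ≈ 136.682

∫_8^21 x·e^(−x/39) dx evaluates to 127.327.
½[f(8) + f(21)] = ½[6.51634 + 12.2566] = 9.38645.
Running total after boundary: 136.713.
Order-1 term: 1/12 · (0.269375 − 0.647457) = -0.0315069.
After k=1: 136.682.
Order-2 term: −1/720 · (0.000944553 − 0.00149674) = 7.66927e-07.
After k=2: 136.682.
Order-3 term: 1/30240 · (1.12558e-06 − 1.68823e-06) = -1.86064e-11.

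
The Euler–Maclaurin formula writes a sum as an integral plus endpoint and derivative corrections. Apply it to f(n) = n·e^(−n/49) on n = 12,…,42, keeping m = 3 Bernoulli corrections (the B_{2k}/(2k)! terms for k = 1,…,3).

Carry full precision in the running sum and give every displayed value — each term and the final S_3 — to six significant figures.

Integral: ∫_12^42 x·e^(−x/49) dx = 447.464.
½[f(12) + f(42)] = ½[9.39341 + 17.8237] = 13.6085.
Integral + boundary = 461.073.
Order-1 term: 1/12 · (0.0606247 − 0.591082) = -0.0442048.
After k=1: 461.028.
Order-2 term: −1/720 · (0.000378747 − 0.000898230) = 7.21505e-07.
After k=2: 461.028.
Order-3 term: 1/30240 · (3.04974e-07 − 6.45681e-07) = -1.12667e-11.

S_3 ≈ 461.028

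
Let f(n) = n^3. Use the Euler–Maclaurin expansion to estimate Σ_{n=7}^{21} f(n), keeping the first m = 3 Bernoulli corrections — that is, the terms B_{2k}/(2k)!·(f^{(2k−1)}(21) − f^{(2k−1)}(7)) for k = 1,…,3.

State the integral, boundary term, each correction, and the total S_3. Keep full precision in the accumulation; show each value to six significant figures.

S_3 ≈ 52920.0

The integral term ∫_7^21 x^3 dx = 48020.0.
½[f(7) + f(21)] = ½[343.000 + 9261.00] = 4802.00.
Running total after boundary: 52822.0.
k=1: B_{2}/(2)! × [f^{(1)}(21) − f^{(1)}(7)] = 1/12 × (1323.00 − 147.000) = 98.0000.
After k=1: 52920.0.
k=2: B_{4}/(4)! × [f^{(3)}(21) − f^{(3)}(7)] = −1/720 × (6.00000 − 6.00000) = 0.00000.
After k=2: 52920.0.
k=3: B_{6}/(6)! × [f^{(5)}(21) − f^{(5)}(7)] = 1/30240 × (0.00000 − 0.00000) = 0.00000.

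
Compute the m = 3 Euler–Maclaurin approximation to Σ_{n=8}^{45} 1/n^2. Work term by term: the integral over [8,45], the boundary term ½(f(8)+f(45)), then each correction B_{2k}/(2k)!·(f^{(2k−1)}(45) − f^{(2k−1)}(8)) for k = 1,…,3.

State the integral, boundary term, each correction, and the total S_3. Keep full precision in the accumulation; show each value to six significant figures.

∫_8^45 1/x^2 dx evaluates to 0.102778.
Boundary: ½(f(8) + f(45)) = ½(0.0156250 + 0.000493827) = 0.00805941.
So far: 0.110837.
Correction k=1: B_{2}/2! · (f^{(1)}(45) − f^{(1)}(8)) = 1/12 · (-2.19479e-05 − (-0.00390625)) = 0.000323692.
After k=1: 0.111161.
Correction k=2: B_{4}/4! · (f^{(3)}(45) − f^{(3)}(8)) = −1/720 · (-1.30061e-07 − (-0.000732422)) = -1.01707e-06.
After k=2: 0.111160.
Correction k=3: B_{6}/6! · (f^{(5)}(45) − f^{(5)}(8)) = 1/30240 · (-1.92684e-09 − (-0.000343323)) = 1.13532e-08.

S_3 ≈ 0.111160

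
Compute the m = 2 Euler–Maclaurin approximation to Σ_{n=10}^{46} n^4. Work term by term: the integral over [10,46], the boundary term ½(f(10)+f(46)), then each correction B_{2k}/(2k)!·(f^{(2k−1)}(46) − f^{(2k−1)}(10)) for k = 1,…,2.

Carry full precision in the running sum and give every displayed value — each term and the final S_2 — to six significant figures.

∫_10^46 x^4 dx evaluates to 4.11726e+07.
½[f(10) + f(46)] = ½[10000.0 + 4.47746e+06] = 2.24373e+06.
Running total after boundary: 4.34163e+07.
Order-1 term: 1/12 · (389344 − 4000.00) = 32112.0.
Partial sum through k=1: 4.34484e+07.
Order-2 term: −1/720 · (1104.00 − 240.000) = -1.20000.

S_2 ≈ 4.34484e+07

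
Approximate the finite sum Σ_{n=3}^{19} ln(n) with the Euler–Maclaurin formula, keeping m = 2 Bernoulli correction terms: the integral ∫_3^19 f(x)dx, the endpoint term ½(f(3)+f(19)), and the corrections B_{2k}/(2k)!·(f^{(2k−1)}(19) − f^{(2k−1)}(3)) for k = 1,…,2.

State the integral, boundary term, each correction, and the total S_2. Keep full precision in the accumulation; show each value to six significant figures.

S_2 ≈ 38.6467

∫_3^19 ln(x) dx evaluates to 36.6485.
Boundary: ½(f(3) + f(19)) = ½(1.09861 + 2.94444) = 2.02153.
Integral + boundary = 38.6700.
Correction k=1: B_{2}/2! · (f^{(1)}(19) − f^{(1)}(3)) = 1/12 · (0.0526316 − 0.333333) = -0.0233918.
After k=1: 38.6466.
Correction k=2: B_{4}/4! · (f^{(3)}(19) − f^{(3)}(3)) = −1/720 · (0.000291588 − 0.0740741) = 0.000102476.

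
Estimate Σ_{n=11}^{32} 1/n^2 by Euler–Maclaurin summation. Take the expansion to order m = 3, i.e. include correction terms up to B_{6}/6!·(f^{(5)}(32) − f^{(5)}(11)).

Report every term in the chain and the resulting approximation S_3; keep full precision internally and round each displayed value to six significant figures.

S_3 ≈ 0.0643995

The integral term ∫_11^32 1/x^2 dx = 0.0596591.
½[f(11) + f(32)] = ½[0.00826446 + 0.000976562] = 0.00462051.
Running total after boundary: 0.0642796.
k=1: B_{2}/(2)! × [f^{(1)}(32) − f^{(1)}(11)] = 1/12 × (-6.10352e-05 − (-0.00150263)) = 0.000120133.
Partial sum through k=1: 0.0643997.
k=2: B_{4}/(4)! × [f^{(3)}(32) − f^{(3)}(11)] = −1/720 × (-7.15256e-07 − (-0.000149021)) = -2.05980e-07.
Partial sum through k=2: 0.0643995.
k=3: B_{6}/(6)! × [f^{(5)}(32) − f^{(5)}(11)] = 1/30240 × (-2.09548e-08 − (-3.69474e-05)) = 1.22111e-09.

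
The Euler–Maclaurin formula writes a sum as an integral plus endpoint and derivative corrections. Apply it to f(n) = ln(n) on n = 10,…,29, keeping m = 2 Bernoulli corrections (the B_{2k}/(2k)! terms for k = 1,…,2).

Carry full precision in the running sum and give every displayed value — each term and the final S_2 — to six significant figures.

S_2 ≈ 58.4552

∫_10^29 ln(x) dx evaluates to 55.6257.
Boundary: ½(f(10) + f(29)) = ½(2.30259 + 3.36730) = 2.83494.
Running total after boundary: 58.4607.
Order-1 term: 1/12 · (0.0344828 − 0.100000) = -0.00545977.
After k=1: 58.4552.
Order-2 term: −1/720 · (8.20042e-05 − 0.00200000) = 2.66388e-06.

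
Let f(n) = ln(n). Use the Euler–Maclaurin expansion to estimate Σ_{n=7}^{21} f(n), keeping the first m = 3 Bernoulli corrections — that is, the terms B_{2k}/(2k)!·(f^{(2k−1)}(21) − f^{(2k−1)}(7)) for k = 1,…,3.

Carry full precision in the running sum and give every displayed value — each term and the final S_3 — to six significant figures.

The integral term ∫_7^21 ln(x) dx = 36.3136.
Boundary: ½(f(7) + f(21)) = ½(1.94591 + 3.04452) = 2.49522.
So far: 38.8088.
k=1: B_{2}/(2)! × [f^{(1)}(21) − f^{(1)}(7)] = 1/12 × (0.0476190 − 0.142857) = -0.00793651.
After k=1: 38.8009.
k=2: B_{4}/(4)! × [f^{(3)}(21) − f^{(3)}(7)] = −1/720 × (0.000215959 − 0.00583090) = 7.79853e-06.
After k=2: 38.8009.
k=3: B_{6}/(6)! × [f^{(5)}(21) − f^{(5)}(7)] = 1/30240 × (5.87645e-06 − 0.00142798) = -4.70271e-08.

S_3 ≈ 38.8009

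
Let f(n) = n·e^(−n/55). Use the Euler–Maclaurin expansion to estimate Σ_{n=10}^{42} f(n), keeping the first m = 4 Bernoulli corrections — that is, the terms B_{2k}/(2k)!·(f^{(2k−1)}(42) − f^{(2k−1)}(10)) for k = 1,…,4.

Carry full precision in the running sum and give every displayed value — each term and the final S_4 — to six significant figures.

S_4 ≈ 508.629

∫_10^42 x·e^(−x/55) dx evaluates to 494.723.
Endpoint term: (f(10) + f(42))/2 = (8.33753 + 19.5707)/2 = 13.9541.
Integral + boundary = 508.677.
Correction k=1: B_{2}/2! · (f^{(1)}(42) − f^{(1)}(10)) = 1/12 · (0.110138 − 0.682161) = -0.0476686.
Partial sum through k=1: 508.629.
Correction k=2: B_{4}/4! · (f^{(3)}(42) − f^{(3)}(10)) = −1/720 · (0.000344488 − 0.000776750) = 6.00363e-07.
Partial sum through k=2: 508.629.
Correction k=3: B_{6}/6! · (f^{(5)}(42) − f^{(5)}(10)) = 1/30240 · (2.15724e-07 − 4.39005e-07) = -7.38363e-12.
Partial sum through k=3: 508.629.
Correction k=4: B_{8}/8! · (f^{(7)}(42) − f^{(7)}(10)) = −1/1209600 · (1.04981e-10 − 2.05367e-10) = 8.29904e-17.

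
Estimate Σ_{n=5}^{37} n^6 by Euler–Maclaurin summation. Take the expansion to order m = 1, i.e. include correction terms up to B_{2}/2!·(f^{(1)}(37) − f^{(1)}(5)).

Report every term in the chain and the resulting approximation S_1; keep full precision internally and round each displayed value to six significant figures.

S_1 ≈ 1.48792e+10

Integral: ∫_5^37 x^6 dx = 1.35617e+10.
½[f(5) + f(37)] = ½[15625.0 + 2.56573e+09] = 1.28287e+09.
Integral + boundary = 1.48446e+10.
Order-1 term: 1/12 · (4.16064e+08 − 18750.0) = 3.46704e+07.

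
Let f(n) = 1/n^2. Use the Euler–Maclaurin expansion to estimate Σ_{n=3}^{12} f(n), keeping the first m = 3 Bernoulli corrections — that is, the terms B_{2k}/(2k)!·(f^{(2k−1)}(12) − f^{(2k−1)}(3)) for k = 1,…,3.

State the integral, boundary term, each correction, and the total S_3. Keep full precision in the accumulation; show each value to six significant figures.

S_3 ≈ 0.314978

Integral: ∫_3^12 1/x^2 dx = 0.250000.
Boundary: ½(f(3) + f(12)) = ½(0.111111 + 0.00694444) = 0.0590278.
Running total after boundary: 0.309028.
k=1: B_{2}/(2)! × [f^{(1)}(12) − f^{(1)}(3)] = 1/12 × (-0.00115741 − (-0.0740741)) = 0.00607639.
After k=1: 0.315104.
k=2: B_{4}/(4)! × [f^{(3)}(12) − f^{(3)}(3)] = −1/720 × (-9.64506e-05 − (-0.0987654)) = -0.000137040.
After k=2: 0.314967.
k=3: B_{6}/(6)! × [f^{(5)}(12) − f^{(5)}(3)] = 1/30240 × (-2.00939e-05 − (-0.329218)) = 1.08862e-05.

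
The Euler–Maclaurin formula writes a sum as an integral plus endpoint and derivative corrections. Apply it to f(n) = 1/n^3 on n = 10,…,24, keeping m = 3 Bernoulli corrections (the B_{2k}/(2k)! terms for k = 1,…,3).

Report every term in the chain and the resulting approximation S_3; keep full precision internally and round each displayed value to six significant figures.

Integral: ∫_10^24 1/x^3 dx = 0.00413194.
Endpoint term: (f(10) + f(24))/2 = (0.00100000 + 7.23380e-05)/2 = 0.000536169.
So far: 0.00466811.
Order-1 term: 1/12 · (-9.04225e-06 − (-0.000300000)) = 2.42465e-05.
Partial sum through k=1: 0.00469236.
Order-2 term: −1/720 · (-3.13967e-07 − (-6.00000e-05)) = -8.28973e-08.
Partial sum through k=2: 0.00469228.
Order-3 term: 1/30240 · (-2.28934e-08 − (-2.52000e-05)) = 8.32576e-10.

S_3 ≈ 0.00469228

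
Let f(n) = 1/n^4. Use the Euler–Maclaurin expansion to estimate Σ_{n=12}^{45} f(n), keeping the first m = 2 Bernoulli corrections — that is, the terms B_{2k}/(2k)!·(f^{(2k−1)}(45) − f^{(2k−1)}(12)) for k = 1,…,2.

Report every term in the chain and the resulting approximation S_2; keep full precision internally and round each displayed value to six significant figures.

Integral: ∫_12^45 1/x^4 dx = 0.000189243.
Endpoint term: (f(12) + f(45))/2 = (4.82253e-05 + 2.43865e-07)/2 = 2.42346e-05.
Integral + boundary = 0.000213478.
Correction k=1: B_{2}/2! · (f^{(1)}(45) − f^{(1)}(12)) = 1/12 · (-2.16769e-08 − (-1.60751e-05)) = 1.33779e-06.
Running total after k=1: 0.000214816.
Correction k=2: B_{4}/4! · (f^{(3)}(45) − f^{(3)}(12)) = −1/720 · (-3.21139e-10 − (-3.34898e-06)) = -4.65091e-09.

S_2 ≈ 0.000214811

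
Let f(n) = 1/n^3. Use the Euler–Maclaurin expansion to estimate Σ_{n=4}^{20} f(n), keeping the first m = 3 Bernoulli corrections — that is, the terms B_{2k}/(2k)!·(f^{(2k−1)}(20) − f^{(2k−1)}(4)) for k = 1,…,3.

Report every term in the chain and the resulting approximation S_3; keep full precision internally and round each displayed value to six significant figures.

Integral: ∫_4^20 1/x^3 dx = 0.0300000.
Boundary: ½(f(4) + f(20)) = ½(0.0156250 + 0.000125000) = 0.00787500.
Running total after boundary: 0.0378750.
Order-1 term: 1/12 · (-1.87500e-05 − (-0.0117188)) = 0.000975000.
Running total after k=1: 0.0388500.
Order-2 term: −1/720 · (-9.37500e-07 − (-0.0146484)) = -2.03437e-05.
Running total after k=2: 0.0388297.
Order-3 term: 1/30240 · (-9.84375e-08 − (-0.0384521)) = 1.27156e-06.

S_3 ≈ 0.0388309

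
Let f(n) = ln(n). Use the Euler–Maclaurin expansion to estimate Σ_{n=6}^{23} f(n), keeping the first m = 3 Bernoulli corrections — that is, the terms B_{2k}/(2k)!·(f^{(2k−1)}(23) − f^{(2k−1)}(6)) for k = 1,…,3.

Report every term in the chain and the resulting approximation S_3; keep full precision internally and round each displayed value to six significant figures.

S_3 ≈ 46.8192

The integral term ∫_6^23 ln(x) dx = 44.3658.
½[f(6) + f(23)] = ½[1.79176 + 3.13549] = 2.46363.
Running total after boundary: 46.8294.
Order-1 term: 1/12 · (0.0434783 − 0.166667) = -0.0102657.
Running total after k=1: 46.8192.
Order-2 term: −1/720 · (0.000164379 − 0.00925926) = 1.26318e-05.
Running total after k=2: 46.8192.
Order-3 term: 1/30240 · (3.72883e-06 − 0.00308642) = -1.01941e-07.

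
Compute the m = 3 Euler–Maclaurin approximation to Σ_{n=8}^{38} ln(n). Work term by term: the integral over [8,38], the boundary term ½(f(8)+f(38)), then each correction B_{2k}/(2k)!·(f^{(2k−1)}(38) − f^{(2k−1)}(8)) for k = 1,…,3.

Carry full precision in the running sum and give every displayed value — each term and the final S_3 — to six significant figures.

The integral term ∫_8^38 ln(x) dx = 91.5927.
Endpoint term: (f(8) + f(38))/2 = (2.07944 + 3.63759)/2 = 2.85851.
Running total after boundary: 94.4513.
Correction k=1: B_{2}/2! · (f^{(1)}(38) − f^{(1)}(8)) = 1/12 · (0.0263158 − 0.125000) = -0.00822368.
Running total after k=1: 94.4430.
Correction k=2: B_{4}/4! · (f^{(3)}(38) − f^{(3)}(8)) = −1/720 · (3.64485e-05 − 0.00390625) = 5.37472e-06.
Running total after k=2: 94.4430.
Correction k=3: B_{6}/6! · (f^{(5)}(38) − f^{(5)}(8)) = 1/30240 · (3.02896e-07 − 0.000732422) = -2.42103e-08.

S_3 ≈ 94.4430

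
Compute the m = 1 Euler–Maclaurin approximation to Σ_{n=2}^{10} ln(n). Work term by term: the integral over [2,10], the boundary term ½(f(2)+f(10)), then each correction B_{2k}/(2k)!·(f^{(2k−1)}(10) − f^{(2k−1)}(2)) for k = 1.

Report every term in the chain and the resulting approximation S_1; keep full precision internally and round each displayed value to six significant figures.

∫_2^10 ln(x) dx evaluates to 13.6396.
½[f(2) + f(10)] = ½[0.693147 + 2.30259] = 1.49787.
So far: 15.1374.
k=1: B_{2}/(2)! × [f^{(1)}(10) − f^{(1)}(2)] = 1/12 × (0.100000 − 0.500000) = -0.0333333.

S_1 ≈ 15.1041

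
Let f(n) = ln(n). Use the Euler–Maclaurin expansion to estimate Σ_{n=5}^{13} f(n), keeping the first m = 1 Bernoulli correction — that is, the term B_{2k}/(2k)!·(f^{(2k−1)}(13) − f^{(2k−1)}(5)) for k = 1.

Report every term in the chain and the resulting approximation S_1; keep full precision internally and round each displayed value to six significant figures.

The integral term ∫_5^13 ln(x) dx = 17.2972.
Boundary: ½(f(5) + f(13)) = ½(1.60944 + 2.56495) = 2.08719.
Running total after boundary: 19.3843.
Correction k=1: B_{2}/2! · (f^{(1)}(13) − f^{(1)}(5)) = 1/12 · (0.0769231 − 0.200000) = -0.0102564.

S_1 ≈ 19.3741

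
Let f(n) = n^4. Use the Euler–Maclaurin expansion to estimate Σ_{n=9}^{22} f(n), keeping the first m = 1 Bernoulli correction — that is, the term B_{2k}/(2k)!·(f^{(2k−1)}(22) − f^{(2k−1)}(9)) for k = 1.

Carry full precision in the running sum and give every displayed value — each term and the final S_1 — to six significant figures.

∫_9^22 x^4 dx evaluates to 1.01892e+06.
½[f(9) + f(22)] = ½[6561.00 + 234256] = 120408.
Integral + boundary = 1.13933e+06.
Order-1 term: 1/12 · (42592.0 − 2916.00) = 3306.33.

S_1 ≈ 1.14263e+06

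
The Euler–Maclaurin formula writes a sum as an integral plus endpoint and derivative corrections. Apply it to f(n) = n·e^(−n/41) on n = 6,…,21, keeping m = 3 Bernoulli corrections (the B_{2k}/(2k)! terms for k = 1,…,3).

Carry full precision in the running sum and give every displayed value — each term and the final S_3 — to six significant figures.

∫_6^21 x·e^(−x/41) dx evaluates to 141.551.
½[f(6) + f(21)] = ½[5.18318 + 12.5828] = 8.88297.
Integral + boundary = 150.434.
Order-1 term: 1/12 · (0.292282 − 0.737444) = -0.0370968.
Partial sum through k=1: 150.397.
Order-2 term: −1/720 · (0.000886758 − 0.00146649) = 8.05183e-07.
Partial sum through k=2: 150.397.
Order-3 term: 1/30240 · (9.51601e-07 − 1.48381e-06) = -1.75995e-11.

S_3 ≈ 150.397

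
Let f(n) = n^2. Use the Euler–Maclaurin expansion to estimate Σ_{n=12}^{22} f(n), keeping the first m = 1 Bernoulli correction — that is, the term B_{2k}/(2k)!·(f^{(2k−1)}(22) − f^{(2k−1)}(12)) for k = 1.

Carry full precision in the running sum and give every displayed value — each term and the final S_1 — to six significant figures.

S_1 ≈ 3289.00

∫_12^22 x^2 dx evaluates to 2973.33.
Boundary: ½(f(12) + f(22)) = ½(144.000 + 484.000) = 314.000.
So far: 3287.33.
Order-1 term: 1/12 · (44.0000 − 24.0000) = 1.66667.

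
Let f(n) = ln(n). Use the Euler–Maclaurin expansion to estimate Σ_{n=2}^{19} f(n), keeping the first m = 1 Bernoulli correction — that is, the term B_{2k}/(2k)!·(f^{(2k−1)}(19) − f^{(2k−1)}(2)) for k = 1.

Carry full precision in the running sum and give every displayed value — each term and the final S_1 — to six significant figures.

Integral: ∫_2^19 ln(x) dx = 37.5580.
Endpoint term: (f(2) + f(19))/2 = (0.693147 + 2.94444)/2 = 1.81879.
Integral + boundary = 39.3768.
Order-1 term: 1/12 · (0.0526316 − 0.500000) = -0.0372807.

S_1 ≈ 39.3396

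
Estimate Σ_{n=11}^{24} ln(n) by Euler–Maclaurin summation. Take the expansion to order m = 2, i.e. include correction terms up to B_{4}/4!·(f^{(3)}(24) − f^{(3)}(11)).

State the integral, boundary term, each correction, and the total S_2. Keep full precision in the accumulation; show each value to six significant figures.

S_2 ≈ 39.6803

The integral term ∫_11^24 ln(x) dx = 36.8964.
Endpoint term: (f(11) + f(24))/2 = (2.39790 + 3.17805)/2 = 2.78797.
So far: 39.6844.
k=1: B_{2}/(2)! × [f^{(1)}(24) − f^{(1)}(11)] = 1/12 × (0.0416667 − 0.0909091) = -0.00410354.
Running total after k=1: 39.6803.
k=2: B_{4}/(4)! × [f^{(3)}(24) − f^{(3)}(11)] = −1/720 × (0.000144676 − 0.00150263) = 1.88605e-06.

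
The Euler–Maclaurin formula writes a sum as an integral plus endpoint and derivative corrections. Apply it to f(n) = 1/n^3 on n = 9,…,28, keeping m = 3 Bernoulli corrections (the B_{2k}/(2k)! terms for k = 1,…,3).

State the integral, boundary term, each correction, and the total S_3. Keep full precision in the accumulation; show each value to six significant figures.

S_3 ≈ 0.00628127

∫_9^28 1/x^3 dx evaluates to 0.00553508.
Boundary: ½(f(9) + f(28)) = ½(0.00137174 + 4.55539e-05) = 0.000708648.
Integral + boundary = 0.00624373.
Order-1 term: 1/12 · (-4.88078e-06 − (-0.000457247)) = 3.76972e-05.
Running total after k=1: 0.00628143.
Order-2 term: −1/720 · (-1.24510e-07 − (-0.000112901)) = -1.56633e-07.
Running total after k=2: 0.00628127.
Order-3 term: 1/30240 · (-6.67016e-09 − (-5.85410e-05)) = 1.93566e-09.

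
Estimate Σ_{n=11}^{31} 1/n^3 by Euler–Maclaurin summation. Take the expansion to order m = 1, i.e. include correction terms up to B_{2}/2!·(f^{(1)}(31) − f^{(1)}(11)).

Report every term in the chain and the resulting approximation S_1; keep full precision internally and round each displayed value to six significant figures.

Integral: ∫_11^31 1/x^3 dx = 0.00361194.
½[f(11) + f(31)] = ½[0.000751315 + 3.35672e-05] = 0.000392441.
Running total after boundary: 0.00400438.
Correction k=1: B_{2}/2! · (f^{(1)}(31) − f^{(1)}(11)) = 1/12 · (-3.24844e-06 − (-0.000204904)) = 1.68046e-05.

S_1 ≈ 0.00402119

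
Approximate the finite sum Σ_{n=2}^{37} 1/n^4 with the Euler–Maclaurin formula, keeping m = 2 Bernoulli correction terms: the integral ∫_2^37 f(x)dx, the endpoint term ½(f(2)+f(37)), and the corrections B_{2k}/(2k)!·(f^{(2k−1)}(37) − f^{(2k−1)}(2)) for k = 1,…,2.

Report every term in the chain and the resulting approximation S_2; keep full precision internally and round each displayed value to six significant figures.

The integral term ∫_2^37 1/x^4 dx = 0.0416601.
Endpoint term: (f(2) + f(37))/2 = (0.0625000 + 5.33572e-07)/2 = 0.0312503.
So far: 0.0729104.
Correction k=1: B_{2}/2! · (f^{(1)}(37) − f^{(1)}(2)) = 1/12 · (-5.76835e-08 − (-0.125000)) = 0.0104167.
Partial sum through k=1: 0.0833270.
Correction k=2: B_{4}/4! · (f^{(3)}(37) − f^{(3)}(2)) = −1/720 · (-1.26406e-09 − (-0.937500)) = -0.00130208.

S_2 ≈ 0.0820249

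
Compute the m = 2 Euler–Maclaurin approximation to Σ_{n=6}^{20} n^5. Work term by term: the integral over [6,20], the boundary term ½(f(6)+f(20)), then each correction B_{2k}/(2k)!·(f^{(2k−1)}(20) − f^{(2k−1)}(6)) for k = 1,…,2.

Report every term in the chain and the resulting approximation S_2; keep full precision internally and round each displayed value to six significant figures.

S_2 ≈ 1.23289e+07

∫_6^20 x^5 dx evaluates to 1.06589e+07.
Endpoint term: (f(6) + f(20))/2 = (7776.00 + 3.20000e+06)/2 = 1.60389e+06.
Running total after boundary: 1.22628e+07.
Correction k=1: B_{2}/2! · (f^{(1)}(20) − f^{(1)}(6)) = 1/12 · (800000 − 6480.00) = 66126.7.
Partial sum through k=1: 1.23289e+07.
Correction k=2: B_{4}/4! · (f^{(3)}(20) − f^{(3)}(6)) = −1/720 · (24000.0 − 2160.00) = -30.3333.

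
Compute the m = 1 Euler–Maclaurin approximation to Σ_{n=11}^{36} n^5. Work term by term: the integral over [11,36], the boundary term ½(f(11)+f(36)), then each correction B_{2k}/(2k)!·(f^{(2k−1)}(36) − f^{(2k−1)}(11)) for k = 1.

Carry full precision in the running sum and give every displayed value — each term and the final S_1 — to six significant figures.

S_1 ≈ 3.93509e+08

∫_11^36 x^5 dx evaluates to 3.62502e+08.
Boundary: ½(f(11) + f(36)) = ½(161051 + 6.04662e+07) = 3.03136e+07.
Integral + boundary = 3.92815e+08.
k=1: B_{2}/(2)! × [f^{(1)}(36) − f^{(1)}(11)] = 1/12 × (8.39808e+06 − 73205.0) = 693740.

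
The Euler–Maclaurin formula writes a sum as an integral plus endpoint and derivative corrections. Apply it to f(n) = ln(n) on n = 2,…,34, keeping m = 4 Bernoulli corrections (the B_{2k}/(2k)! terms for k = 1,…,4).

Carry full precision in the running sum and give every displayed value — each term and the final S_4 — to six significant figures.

The integral term ∫_2^34 ln(x) dx = 86.5100.
Boundary: ½(f(2) + f(34)) = ½(0.693147 + 3.52636) = 2.10975.
Running total after boundary: 88.6197.
k=1: B_{2}/(2)! × [f^{(1)}(34) − f^{(1)}(2)] = 1/12 × (0.0294118 − 0.500000) = -0.0392157.
After k=1: 88.5805.
k=2: B_{4}/(4)! × [f^{(3)}(34) − f^{(3)}(2)] = −1/720 × (5.08854e-05 − 0.250000) = 0.000347152.
After k=2: 88.5808.
k=3: B_{6}/(6)! × [f^{(5)}(34) − f^{(5)}(2)] = 1/30240 × (5.28222e-07 − 0.750000) = -2.48016e-05.
After k=3: 88.5808.
k=4: B_{8}/(8)! × [f^{(7)}(34) − f^{(7)}(2)] = −1/1209600 × (1.37082e-08 − 5.62500) = 4.65030e-06.

S_4 ≈ 88.5808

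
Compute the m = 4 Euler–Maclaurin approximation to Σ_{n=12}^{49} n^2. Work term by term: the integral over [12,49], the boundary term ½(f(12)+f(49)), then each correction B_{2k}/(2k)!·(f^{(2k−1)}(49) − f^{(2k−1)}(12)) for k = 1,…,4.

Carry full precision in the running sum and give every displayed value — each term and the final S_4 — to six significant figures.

The integral term ∫_12^49 x^2 dx = 38640.3.
Endpoint term: (f(12) + f(49))/2 = (144.000 + 2401.00)/2 = 1272.50.
So far: 39912.8.
k=1: B_{2}/(2)! × [f^{(1)}(49) − f^{(1)}(12)] = 1/12 × (98.0000 − 24.0000) = 6.16667.
Running total after k=1: 39919.0.
k=2: B_{4}/(4)! × [f^{(3)}(49) − f^{(3)}(12)] = −1/720 × (0.00000 − 0.00000) = 0.00000.
Running total after k=2: 39919.0.
k=3: B_{6}/(6)! × [f^{(5)}(49) − f^{(5)}(12)] = 1/30240 × (0.00000 − 0.00000) = 0.00000.
Running total after k=3: 39919.0.
k=4: B_{8}/(8)! × [f^{(7)}(49) − f^{(7)}(12)] = −1/1209600 × (0.00000 − 0.00000) = 0.00000.

S_4 ≈ 39919.0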